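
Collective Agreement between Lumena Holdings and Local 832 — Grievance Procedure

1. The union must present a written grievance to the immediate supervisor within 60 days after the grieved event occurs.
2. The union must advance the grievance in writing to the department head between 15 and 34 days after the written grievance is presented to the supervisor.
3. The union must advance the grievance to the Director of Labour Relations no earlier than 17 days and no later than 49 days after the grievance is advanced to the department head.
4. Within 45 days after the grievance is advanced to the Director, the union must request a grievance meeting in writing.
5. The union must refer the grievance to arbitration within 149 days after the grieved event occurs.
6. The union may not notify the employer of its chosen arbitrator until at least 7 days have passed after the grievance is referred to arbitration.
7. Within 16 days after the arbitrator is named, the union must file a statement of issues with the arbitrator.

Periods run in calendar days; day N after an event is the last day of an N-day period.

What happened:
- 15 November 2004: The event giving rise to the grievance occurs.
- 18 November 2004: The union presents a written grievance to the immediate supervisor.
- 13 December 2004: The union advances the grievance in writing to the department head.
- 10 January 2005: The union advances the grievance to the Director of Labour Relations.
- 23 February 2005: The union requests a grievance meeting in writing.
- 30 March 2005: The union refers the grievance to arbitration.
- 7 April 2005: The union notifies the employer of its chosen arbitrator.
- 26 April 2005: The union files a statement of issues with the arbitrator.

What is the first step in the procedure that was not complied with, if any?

Step 1 — counting 60 days from 15 November 2004 (when the grieved event occurs) gives a deadline of 14 January 2005; completed 18 November 2004, before the deadline.
Step 2 — 15 and 34 days from 18 November 2004 (when the written grievance is presented to the supervisor) are 3 December 2004 and 22 December 2004 respectively; done 13 December 2004 — within the window.
Step 3 — 17 and 49 days from 13 December 2004 (when the grievance is advanced to the department head) are 30 December 2004 and 31 January 2005 respectively; done 10 January 2005 — within the window.
Step 4 — counting 45 days from 10 January 2005 (when the grievance is advanced to the Director) gives a deadline of 24 February 2005; completed 23 February 2005, before the deadline.
Step 5 — counting 149 days from 15 November 2004 (when the grieved event occurs) gives a deadline of 13 April 2005; completed 30 March 2005, before the deadline.
Step 6 — must wait 7 days from 30 March 2005 (when the grievance is referred to arbitration), so not before 6 April 2005; done 7 April 2005 — permitted.
Step 7 — counting 16 days from 7 April 2005 (when the arbitrator is named) gives a deadline of 23 April 2005; done 26 April 2005 — 3 days late.
The procedure was therefore not followed at step 7.

Step 7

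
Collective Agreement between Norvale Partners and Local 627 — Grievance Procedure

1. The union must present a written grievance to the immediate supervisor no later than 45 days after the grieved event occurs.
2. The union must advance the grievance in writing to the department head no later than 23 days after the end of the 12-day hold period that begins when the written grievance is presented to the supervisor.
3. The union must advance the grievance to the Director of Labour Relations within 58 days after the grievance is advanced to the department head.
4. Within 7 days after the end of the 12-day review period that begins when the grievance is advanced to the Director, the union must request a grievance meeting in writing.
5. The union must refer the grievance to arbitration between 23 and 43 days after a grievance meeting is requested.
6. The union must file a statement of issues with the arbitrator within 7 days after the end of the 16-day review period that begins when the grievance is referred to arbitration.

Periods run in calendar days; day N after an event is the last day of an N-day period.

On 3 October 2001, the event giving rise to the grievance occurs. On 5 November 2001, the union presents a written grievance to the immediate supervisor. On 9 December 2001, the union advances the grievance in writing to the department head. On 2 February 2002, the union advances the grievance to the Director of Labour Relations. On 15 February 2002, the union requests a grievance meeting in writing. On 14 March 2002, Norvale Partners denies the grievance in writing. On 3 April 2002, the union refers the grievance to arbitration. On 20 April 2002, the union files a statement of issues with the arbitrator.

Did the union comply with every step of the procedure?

No

Step 1 — counting 45 days from 3 October 2001 (when the grieved event occurs) gives a deadline of 17 November 2001; completed 5 November 2001, before the deadline.
Step 2 — counting 23 days from 17 November 2001 (end of the 12-day hold period, which began when the written grievance is presented to the supervisor on 5 November 2001) gives a deadline of 10 December 2001; completed 9 December 2001, before the deadline.
Step 3 — counting 58 days from 9 December 2001 (when the grievance is advanced to the department head) gives a deadline of 5 February 2002; completed 2 February 2002, before the deadline.
Step 4 — counting 7 days from 14 February 2002 (end of the 12-day review period, which began when the grievance is advanced to the Director on 2 February 2002) gives a deadline of 21 February 2002; completed 15 February 2002, before the deadline.
Step 5 — 23 and 43 days from 15 February 2002 (when a grievance meeting is requested) are 10 March 2002 and 30 March 2002 respectively; done 3 April 2002 — 4 days after the window closed.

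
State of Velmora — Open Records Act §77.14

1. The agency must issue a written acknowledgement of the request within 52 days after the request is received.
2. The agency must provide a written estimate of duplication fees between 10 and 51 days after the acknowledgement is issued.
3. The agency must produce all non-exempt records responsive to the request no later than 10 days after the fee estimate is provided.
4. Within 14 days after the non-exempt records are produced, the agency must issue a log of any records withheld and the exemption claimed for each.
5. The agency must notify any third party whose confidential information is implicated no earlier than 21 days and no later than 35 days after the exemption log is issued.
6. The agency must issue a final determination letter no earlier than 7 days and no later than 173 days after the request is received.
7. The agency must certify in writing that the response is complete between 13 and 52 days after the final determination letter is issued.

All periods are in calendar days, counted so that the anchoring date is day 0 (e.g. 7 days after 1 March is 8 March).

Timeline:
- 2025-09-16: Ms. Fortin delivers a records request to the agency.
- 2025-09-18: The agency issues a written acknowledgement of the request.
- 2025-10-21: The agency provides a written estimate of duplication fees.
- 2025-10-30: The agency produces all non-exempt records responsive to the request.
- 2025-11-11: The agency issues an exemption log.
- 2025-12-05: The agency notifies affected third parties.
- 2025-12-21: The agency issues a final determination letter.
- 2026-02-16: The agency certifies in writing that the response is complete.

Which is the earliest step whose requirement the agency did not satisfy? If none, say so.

Step 7

(1) due by 2025-09-16 + 52 days = 2025-11-07; completed 2025-09-18, before the deadline.
(2) the permitted window runs from 2025-09-18 + 10 = 2025-09-28 to 2025-09-18 + 51 = 2025-11-08; done 2025-10-21 — within the window.
(3) due by 2025-10-21 + 10 days = 2025-10-31; done 2025-10-30 — timely.
(4) due by 2025-10-30 + 14 days = 2025-11-13; completed 2025-11-11, before the deadline.
(5) the permitted window runs from 2025-11-11 + 21 = 2025-12-02 to 2025-11-11 + 35 = 2025-12-16; done 2025-12-05, which is between those dates.
(6) the permitted window runs from 2025-09-16 + 7 = 2025-09-23 to 2025-09-16 + 173 = 2026-03-08; done 2025-12-21, which is between those dates.
(7) the permitted window runs from 2025-12-21 + 13 = 2026-01-03 to 2025-12-21 + 52 = 2026-02-11; 2026-02-16 is 5 days past the end of the window.
The analysis stops there.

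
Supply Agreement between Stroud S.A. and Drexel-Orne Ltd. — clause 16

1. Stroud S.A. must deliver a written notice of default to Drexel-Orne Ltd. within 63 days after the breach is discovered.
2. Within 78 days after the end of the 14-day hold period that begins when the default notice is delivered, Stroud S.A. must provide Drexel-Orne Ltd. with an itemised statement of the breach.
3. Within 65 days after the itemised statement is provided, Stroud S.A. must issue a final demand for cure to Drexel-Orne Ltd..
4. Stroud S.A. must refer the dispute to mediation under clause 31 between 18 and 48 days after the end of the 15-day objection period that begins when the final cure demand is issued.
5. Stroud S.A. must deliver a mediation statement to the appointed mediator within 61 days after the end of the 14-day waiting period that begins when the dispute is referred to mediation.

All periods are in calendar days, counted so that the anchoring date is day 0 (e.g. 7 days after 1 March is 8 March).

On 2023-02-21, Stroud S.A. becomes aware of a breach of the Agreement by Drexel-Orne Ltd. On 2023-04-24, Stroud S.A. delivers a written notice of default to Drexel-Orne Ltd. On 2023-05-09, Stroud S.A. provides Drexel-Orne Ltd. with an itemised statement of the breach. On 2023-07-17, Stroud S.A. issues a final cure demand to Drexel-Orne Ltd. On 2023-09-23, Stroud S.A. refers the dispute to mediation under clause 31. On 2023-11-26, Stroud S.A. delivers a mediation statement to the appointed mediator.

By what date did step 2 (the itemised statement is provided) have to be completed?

2023-07-25

The default notice is delivered on 2023-04-24; the 14-day hold period therefore ends 2023-05-08, and step 2 runs from that date. 78 days after 2023-05-08 is 2023-07-25.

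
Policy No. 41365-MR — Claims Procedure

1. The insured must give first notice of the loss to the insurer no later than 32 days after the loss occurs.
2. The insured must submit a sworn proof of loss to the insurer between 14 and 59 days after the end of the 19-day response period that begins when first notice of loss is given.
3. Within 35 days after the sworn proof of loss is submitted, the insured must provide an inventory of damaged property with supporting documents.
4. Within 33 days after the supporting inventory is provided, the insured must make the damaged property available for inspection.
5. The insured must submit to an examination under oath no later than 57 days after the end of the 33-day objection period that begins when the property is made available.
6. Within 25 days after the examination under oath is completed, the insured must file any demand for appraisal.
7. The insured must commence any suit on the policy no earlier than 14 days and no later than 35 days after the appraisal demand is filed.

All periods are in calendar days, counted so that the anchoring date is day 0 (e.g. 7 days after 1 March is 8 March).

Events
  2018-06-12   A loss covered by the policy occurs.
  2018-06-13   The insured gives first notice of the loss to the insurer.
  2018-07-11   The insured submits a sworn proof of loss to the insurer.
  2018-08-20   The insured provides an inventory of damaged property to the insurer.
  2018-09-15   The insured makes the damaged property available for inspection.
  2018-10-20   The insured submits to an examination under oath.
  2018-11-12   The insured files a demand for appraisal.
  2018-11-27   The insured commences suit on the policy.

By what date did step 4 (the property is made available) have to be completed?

Step 4 runs from 2018-08-20, when the supporting inventory is provided. 33 days after 2018-08-20 is 2018-09-22.

2018-09-22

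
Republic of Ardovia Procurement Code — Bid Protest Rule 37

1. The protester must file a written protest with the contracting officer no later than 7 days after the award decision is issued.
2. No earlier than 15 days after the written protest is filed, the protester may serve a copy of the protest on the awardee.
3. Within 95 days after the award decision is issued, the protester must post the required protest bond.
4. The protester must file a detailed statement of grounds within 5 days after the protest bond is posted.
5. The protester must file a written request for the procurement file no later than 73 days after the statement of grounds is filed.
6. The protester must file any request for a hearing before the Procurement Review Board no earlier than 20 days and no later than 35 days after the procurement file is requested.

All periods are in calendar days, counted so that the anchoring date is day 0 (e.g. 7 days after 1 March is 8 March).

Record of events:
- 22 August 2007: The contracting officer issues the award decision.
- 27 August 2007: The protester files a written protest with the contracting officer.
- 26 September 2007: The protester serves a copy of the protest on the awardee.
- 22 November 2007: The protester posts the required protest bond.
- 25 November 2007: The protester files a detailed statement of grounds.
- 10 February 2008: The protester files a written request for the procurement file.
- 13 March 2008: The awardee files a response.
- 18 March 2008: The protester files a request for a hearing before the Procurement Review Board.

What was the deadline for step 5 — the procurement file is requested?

6 February 2008

Step 5 runs from 25 November 2007, when the statement of grounds is filed. 73 days after 25 November 2007 is 6 February 2008.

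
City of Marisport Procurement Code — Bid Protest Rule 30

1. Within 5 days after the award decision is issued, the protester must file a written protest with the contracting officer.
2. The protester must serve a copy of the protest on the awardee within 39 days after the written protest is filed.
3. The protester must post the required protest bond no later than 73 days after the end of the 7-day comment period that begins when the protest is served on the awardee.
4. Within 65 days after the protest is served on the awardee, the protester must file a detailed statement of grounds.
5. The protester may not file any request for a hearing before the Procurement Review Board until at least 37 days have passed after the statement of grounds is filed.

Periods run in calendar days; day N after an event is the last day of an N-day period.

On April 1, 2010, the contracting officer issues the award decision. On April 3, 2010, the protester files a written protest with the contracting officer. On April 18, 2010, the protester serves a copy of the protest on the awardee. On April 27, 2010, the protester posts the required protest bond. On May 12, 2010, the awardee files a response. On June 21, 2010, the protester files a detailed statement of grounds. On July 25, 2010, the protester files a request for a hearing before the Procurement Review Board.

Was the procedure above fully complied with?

Step 1: 5 days after April 1, 2010 (when the award decision is issued) is April 6, 2010; April 3, 2010 is within that limit.
Step 2: 39 days after April 3, 2010 (when the written protest is filed) is May 12, 2010; completed April 18, 2010, before the deadline.
Step 3: 73 days after April 25, 2010 (end of the 7-day comment period, which began when the protest is served on the awardee on April 18, 2010) is July 7, 2010; April 27, 2010 is within that limit.
Step 4: 65 days after April 18, 2010 (when the protest is served on the awardee) is June 22, 2010; June 21, 2010 is within that limit.
Step 5: the earliest permitted date is 37 days after June 21, 2010 (when the statement of grounds is filed), i.e. July 28, 2010; acted on July 25, 2010, 3 days prematurely.

No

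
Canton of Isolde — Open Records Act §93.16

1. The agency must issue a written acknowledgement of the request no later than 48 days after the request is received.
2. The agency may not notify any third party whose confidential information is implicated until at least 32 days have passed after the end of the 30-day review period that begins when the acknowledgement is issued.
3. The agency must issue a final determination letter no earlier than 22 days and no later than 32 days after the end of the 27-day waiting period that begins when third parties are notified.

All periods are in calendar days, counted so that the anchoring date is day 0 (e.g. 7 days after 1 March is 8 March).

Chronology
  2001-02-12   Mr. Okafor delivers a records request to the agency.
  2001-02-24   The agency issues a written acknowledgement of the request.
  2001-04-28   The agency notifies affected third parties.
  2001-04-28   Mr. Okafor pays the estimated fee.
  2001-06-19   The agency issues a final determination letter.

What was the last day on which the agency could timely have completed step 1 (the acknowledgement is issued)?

Step 1 runs from 2001-02-12, when the request is received. 48 days after 2001-02-12 is 2001-04-01.

2001-04-01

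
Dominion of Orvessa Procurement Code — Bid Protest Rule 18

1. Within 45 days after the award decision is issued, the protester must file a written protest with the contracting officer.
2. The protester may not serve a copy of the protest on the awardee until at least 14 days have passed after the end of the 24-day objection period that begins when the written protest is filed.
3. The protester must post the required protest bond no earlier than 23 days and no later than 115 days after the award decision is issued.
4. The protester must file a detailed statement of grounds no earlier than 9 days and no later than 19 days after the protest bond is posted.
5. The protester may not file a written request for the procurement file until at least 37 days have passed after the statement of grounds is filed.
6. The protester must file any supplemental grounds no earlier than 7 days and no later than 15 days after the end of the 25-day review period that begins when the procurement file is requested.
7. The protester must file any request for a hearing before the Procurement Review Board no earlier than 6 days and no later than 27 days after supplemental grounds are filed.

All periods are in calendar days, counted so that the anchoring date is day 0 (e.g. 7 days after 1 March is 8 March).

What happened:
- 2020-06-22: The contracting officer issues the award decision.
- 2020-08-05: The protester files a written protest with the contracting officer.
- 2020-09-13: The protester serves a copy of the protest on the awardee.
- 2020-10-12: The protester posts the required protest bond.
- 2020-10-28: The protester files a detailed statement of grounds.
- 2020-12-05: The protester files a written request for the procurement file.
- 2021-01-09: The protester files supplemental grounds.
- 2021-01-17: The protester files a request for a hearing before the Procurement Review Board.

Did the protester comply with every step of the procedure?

Yes

Step 1: 45 days after 2020-06-22 (when the award decision is issued) is 2020-08-06; 2020-08-05 is within that limit.
Step 2: the earliest permitted date is 14 days after 2020-08-29 (end of the 24-day objection period, which began when the written protest is filed on 2020-08-05), i.e. 2020-09-12; done 2020-09-13 — permitted.
Step 3: the window is 23–115 days after 2020-06-22 (when the award decision is issued), so 2020-07-15 through 2020-10-15; done 2020-10-12, which is between those dates.
Step 4: the window is 9–19 days after 2020-10-12 (when the protest bond is posted), so 2020-10-21 through 2020-10-31; 2020-10-28 falls inside that range.
Step 5: the earliest permitted date is 37 days after 2020-10-28 (when the statement of grounds is filed), i.e. 2020-12-04; done 2020-12-05, after the minimum wait.
Step 6: the window is 7–15 days after 2020-12-30 (end of the 25-day review period, which began when the procurement file is requested on 2020-12-05), so 2021-01-06 through 2021-01-14; 2021-01-09 falls inside that range.
Step 7: the window is 6–27 days after 2021-01-09 (when supplemental grounds are filed), so 2021-01-15 through 2021-02-05; done 2021-01-17 — within the window.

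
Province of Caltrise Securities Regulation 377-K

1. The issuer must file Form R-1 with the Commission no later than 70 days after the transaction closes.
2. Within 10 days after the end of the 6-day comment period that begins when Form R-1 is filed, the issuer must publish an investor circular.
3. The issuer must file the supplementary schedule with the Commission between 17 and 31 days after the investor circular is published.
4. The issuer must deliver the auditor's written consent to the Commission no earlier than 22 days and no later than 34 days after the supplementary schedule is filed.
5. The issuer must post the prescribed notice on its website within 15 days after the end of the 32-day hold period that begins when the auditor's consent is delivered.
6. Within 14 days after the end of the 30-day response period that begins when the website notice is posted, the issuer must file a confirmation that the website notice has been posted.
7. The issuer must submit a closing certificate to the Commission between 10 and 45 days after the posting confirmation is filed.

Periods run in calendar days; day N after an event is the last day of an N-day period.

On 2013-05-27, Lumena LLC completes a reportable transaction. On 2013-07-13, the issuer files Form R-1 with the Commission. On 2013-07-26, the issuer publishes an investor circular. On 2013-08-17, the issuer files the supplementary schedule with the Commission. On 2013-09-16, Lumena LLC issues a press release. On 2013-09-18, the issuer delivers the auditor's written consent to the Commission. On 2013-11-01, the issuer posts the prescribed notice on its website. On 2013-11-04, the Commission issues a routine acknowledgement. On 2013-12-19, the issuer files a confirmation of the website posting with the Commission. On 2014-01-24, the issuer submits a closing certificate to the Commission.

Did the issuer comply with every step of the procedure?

Step 1: 70 days after 2013-05-27 (when the transaction closes) is 2013-08-05; done 2013-07-13 — timely.
Step 2: 10 days after 2013-07-19 (end of the 6-day comment period, which began when Form R-1 is filed on 2013-07-13) is 2013-07-29; done 2013-07-26 — timely.
Step 3: the window is 17–31 days after 2013-07-26 (when the investor circular is published), so 2013-08-12 through 2013-08-26; 2013-08-17 falls inside that range.
Step 4: the window is 22–34 days after 2013-08-17 (when the supplementary schedule is filed), so 2013-09-08 through 2013-09-20; done 2013-09-18 — within the window.
Step 5: 15 days after 2013-10-20 (end of the 32-day hold period, which began when the auditor's consent is delivered on 2013-09-18) is 2013-11-04; completed 2013-11-01, before the deadline.
Step 6: 14 days after 2013-12-01 (end of the 30-day response period, which began when the website notice is posted on 2013-11-01) is 2013-12-15; 2013-12-19 misses that deadline by 4 days.

No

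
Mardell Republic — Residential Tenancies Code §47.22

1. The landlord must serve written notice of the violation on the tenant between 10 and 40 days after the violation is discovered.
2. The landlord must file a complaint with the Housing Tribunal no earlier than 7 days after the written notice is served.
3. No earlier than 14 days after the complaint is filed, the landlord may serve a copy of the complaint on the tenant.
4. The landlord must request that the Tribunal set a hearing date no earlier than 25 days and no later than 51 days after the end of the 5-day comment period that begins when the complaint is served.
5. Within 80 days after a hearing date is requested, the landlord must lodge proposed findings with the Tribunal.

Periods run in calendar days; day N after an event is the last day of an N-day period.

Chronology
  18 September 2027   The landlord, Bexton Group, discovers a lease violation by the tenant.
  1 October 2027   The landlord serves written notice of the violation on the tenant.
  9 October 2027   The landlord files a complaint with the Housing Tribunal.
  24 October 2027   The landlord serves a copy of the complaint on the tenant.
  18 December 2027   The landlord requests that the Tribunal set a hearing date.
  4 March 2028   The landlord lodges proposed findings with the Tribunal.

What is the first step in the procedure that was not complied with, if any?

(1) the permitted window runs from 18 September 2027 + 10 = 28 September 2027 to 18 September 2027 + 40 = 28 October 2027; done 1 October 2027, which is between those dates.
(2) permitted from 1 October 2027 + 7 days = 8 October 2027 onward; done 9 October 2027 — permitted.
(3) permitted from 9 October 2027 + 14 days = 23 October 2027 onward; done 24 October 2027, after the minimum wait.
(4) the permitted window runs from 29 October 2027 + 25 = 23 November 2027 to 29 October 2027 + 51 = 19 December 2027; done 18 December 2027, which is between those dates.
(5) due by 18 December 2027 + 80 days = 7 March 2028; done 4 March 2028 — timely.

None — every step was satisfied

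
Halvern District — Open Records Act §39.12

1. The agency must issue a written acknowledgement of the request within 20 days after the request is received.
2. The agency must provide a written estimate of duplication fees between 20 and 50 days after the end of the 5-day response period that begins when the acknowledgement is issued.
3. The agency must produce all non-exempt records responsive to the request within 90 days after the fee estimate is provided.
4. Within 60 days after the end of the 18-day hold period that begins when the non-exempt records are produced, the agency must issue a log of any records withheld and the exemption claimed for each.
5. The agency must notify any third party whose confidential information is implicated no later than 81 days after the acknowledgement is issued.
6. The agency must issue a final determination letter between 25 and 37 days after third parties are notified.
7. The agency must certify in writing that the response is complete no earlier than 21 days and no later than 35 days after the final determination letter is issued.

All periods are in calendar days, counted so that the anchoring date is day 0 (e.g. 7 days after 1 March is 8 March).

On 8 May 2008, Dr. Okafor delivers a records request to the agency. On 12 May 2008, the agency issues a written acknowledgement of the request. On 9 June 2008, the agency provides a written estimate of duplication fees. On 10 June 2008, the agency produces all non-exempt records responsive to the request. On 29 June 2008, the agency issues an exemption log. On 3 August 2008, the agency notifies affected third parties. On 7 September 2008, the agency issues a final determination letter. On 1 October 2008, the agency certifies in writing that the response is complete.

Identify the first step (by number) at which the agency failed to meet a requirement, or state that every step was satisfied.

Step 1: 20 days after 8 May 2008 (when the request is received) is 28 May 2008; done 12 May 2008 — timely.
Step 2: the window is 20–50 days after 17 May 2008 (end of the 5-day response period, which began when the acknowledgement is issued on 12 May 2008), so 6 June 2008 through 6 July 2008; 9 June 2008 falls inside that range.
Step 3: 90 days after 9 June 2008 (when the fee estimate is provided) is 7 September 2008; done 10 June 2008 — timely.
Step 4: 60 days after 28 June 2008 (end of the 18-day hold period, which began when the non-exempt records are produced on 10 June 2008) is 27 August 2008; done 29 June 2008 — timely.
Step 5: 81 days after 12 May 2008 (when the acknowledgement is issued) is 1 August 2008; 3 August 2008 misses that deadline by 2 days.

Step 5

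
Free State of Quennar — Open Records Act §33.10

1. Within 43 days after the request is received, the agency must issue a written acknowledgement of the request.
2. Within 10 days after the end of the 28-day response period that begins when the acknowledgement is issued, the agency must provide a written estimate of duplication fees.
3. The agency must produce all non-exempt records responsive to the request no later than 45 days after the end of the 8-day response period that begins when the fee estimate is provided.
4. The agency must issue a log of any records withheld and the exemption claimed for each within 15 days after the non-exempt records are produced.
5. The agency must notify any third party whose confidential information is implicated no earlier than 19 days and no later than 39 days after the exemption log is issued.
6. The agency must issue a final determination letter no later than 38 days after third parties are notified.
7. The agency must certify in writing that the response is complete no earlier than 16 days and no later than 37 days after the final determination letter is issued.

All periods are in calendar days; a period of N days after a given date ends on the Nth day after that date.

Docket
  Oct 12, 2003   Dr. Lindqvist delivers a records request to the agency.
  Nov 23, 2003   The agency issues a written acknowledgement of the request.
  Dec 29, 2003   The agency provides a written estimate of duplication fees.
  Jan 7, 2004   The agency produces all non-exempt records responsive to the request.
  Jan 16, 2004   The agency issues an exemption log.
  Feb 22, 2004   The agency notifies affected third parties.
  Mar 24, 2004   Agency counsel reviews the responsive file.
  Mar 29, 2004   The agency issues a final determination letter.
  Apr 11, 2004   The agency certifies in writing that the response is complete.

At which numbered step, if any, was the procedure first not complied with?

(1) due by Oct 12, 2003 + 43 days = Nov 24, 2003; done Nov 23, 2003 — timely.
(2) due by Dec 21, 2003 + 10 days = Dec 31, 2003; Dec 29, 2003 is within that limit.
(3) due by Jan 6, 2004 + 45 days = Feb 20, 2004; Jan 7, 2004 is within that limit.
(4) due by Jan 7, 2004 + 15 days = Jan 22, 2004; done Jan 16, 2004 — timely.
(5) the permitted window runs from Jan 16, 2004 + 19 = Feb 4, 2004 to Jan 16, 2004 + 39 = Feb 24, 2004; done Feb 22, 2004, which is between those dates.
(6) due by Feb 22, 2004 + 38 days = Mar 31, 2004; done Mar 29, 2004 — timely.
(7) the permitted window runs from Mar 29, 2004 + 16 = Apr 14, 2004 to Mar 29, 2004 + 37 = May 5, 2004; done Apr 11, 2004 — 3 days before the window opened.

Step 7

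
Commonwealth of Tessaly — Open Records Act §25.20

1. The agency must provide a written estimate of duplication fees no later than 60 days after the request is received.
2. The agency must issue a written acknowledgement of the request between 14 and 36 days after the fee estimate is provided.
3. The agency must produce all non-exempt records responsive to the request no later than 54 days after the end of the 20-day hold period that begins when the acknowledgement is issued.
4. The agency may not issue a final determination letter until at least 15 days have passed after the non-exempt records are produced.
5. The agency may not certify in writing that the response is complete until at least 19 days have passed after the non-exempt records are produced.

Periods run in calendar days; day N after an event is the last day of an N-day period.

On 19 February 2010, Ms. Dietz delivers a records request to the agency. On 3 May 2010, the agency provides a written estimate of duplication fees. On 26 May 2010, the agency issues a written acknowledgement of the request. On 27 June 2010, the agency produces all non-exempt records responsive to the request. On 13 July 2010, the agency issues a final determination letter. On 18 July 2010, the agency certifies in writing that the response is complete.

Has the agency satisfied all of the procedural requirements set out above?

No

(1) due by 19 February 2010 + 60 days = 20 April 2010; 3 May 2010 misses that deadline by 13 days.
The analysis stops there.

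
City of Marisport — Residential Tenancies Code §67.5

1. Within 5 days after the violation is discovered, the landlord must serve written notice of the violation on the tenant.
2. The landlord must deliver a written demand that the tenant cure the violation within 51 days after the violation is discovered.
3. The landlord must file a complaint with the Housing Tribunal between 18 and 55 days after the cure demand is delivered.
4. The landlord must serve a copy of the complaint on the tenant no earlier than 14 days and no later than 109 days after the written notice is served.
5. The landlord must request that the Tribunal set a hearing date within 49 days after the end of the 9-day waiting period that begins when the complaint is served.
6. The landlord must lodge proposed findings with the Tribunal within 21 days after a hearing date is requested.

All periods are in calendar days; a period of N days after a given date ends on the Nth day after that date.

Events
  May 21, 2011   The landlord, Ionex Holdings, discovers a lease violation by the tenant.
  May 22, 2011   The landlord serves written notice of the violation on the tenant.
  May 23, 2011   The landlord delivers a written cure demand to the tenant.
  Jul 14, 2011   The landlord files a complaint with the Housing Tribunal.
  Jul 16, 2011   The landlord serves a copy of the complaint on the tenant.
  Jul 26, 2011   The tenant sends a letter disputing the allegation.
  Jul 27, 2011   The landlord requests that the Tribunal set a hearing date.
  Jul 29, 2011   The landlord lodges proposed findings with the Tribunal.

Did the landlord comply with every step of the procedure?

Yes

Step 1 — counting 5 days from May 21, 2011 (when the violation is discovered) gives a deadline of May 26, 2011; May 22, 2011 is within that limit.
Step 2 — counting 51 days from May 21, 2011 (when the violation is discovered) gives a deadline of Jul 11, 2011; done May 23, 2011 — timely.
Step 3 — 18 and 55 days from May 23, 2011 (when the cure demand is delivered) are Jun 10, 2011 and Jul 17, 2011 respectively; Jul 14, 2011 falls inside that range.
Step 4 — 14 and 109 days from May 22, 2011 (when the written notice is served) are Jun 5, 2011 and Sep 8, 2011 respectively; done Jul 16, 2011 — within the window.
Step 5 — counting 49 days from Jul 25, 2011 (end of the 9-day waiting period, which began when the complaint is served on Jul 16, 2011) gives a deadline of Sep 12, 2011; Jul 27, 2011 is within that limit.
Step 6 — counting 21 days from Jul 27, 2011 (when a hearing date is requested) gives a deadline of Aug 17, 2011; completed Jul 29, 2011, before the deadline.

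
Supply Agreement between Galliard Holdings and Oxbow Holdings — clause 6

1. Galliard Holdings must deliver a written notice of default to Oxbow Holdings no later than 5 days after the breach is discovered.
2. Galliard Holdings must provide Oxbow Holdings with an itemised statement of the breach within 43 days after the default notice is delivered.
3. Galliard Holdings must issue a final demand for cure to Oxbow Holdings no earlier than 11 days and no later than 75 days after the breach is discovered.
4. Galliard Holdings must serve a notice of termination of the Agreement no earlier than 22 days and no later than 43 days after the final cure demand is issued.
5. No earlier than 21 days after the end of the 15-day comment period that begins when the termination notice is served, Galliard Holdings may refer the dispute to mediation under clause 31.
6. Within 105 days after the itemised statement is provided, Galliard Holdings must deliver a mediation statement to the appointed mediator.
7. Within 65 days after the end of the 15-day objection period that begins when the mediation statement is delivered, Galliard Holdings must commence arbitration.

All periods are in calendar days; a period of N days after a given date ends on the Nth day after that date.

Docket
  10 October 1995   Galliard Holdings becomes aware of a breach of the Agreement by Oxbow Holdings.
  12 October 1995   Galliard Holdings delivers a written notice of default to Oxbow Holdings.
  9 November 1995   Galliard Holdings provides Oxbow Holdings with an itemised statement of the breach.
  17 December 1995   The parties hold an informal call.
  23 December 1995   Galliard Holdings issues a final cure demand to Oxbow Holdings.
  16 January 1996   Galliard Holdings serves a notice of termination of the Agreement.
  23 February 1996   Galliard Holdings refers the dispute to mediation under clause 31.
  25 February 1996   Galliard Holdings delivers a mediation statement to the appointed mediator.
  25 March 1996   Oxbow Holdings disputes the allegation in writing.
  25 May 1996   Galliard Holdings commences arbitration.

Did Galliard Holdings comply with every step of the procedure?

Step 1: 5 days after 10 October 1995 (when the breach is discovered) is 15 October 1995; done 12 October 1995 — timely.
Step 2: 43 days after 12 October 1995 (when the default notice is delivered) is 24 November 1995; 9 November 1995 is within that limit.
Step 3: the window is 11–75 days after 10 October 1995 (when the breach is discovered), so 21 October 1995 through 24 December 1995; done 23 December 1995, which is between those dates.
Step 4: the window is 22–43 days after 23 December 1995 (when the final cure demand is issued), so 14 January 1996 through 4 February 1996; 16 January 1996 falls inside that range.
Step 5: the earliest permitted date is 21 days after 31 January 1996 (end of the 15-day comment period, which began when the termination notice is served on 16 January 1996), i.e. 21 February 1996; 23 February 1996 is on or after that date.
Step 6: 105 days after 9 November 1995 (when the itemised statement is provided) is 22 February 1996; 25 February 1996 misses that deadline by 3 days.

No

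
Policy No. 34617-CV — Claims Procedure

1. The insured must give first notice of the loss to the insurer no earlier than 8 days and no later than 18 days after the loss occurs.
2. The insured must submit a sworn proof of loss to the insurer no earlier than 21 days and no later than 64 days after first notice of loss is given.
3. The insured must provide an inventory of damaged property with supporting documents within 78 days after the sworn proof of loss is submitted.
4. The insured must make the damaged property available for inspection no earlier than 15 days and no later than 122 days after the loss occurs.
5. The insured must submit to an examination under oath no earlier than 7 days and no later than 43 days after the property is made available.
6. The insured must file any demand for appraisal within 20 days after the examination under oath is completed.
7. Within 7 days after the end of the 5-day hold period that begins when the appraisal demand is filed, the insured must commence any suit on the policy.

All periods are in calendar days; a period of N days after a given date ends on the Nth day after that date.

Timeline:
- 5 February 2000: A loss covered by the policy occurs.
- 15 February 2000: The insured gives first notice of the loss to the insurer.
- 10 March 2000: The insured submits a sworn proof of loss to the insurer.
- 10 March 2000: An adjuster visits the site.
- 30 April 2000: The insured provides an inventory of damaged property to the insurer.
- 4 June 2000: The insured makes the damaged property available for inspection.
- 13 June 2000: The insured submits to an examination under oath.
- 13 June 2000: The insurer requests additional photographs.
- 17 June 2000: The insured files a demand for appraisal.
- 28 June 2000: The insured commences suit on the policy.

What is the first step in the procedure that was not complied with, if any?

(1) the permitted window runs from 5 February 2000 + 8 = 13 February 2000 to 5 February 2000 + 18 = 23 February 2000; 15 February 2000 falls inside that range.
(2) the permitted window runs from 15 February 2000 + 21 = 7 March 2000 to 15 February 2000 + 64 = 19 April 2000; done 10 March 2000 — within the window.
(3) due by 10 March 2000 + 78 days = 27 May 2000; completed 30 April 2000, before the deadline.
(4) the permitted window runs from 5 February 2000 + 15 = 20 February 2000 to 5 February 2000 + 122 = 6 June 2000; done 4 June 2000 — within the window.
(5) the permitted window runs from 4 June 2000 + 7 = 11 June 2000 to 4 June 2000 + 43 = 17 July 2000; 13 June 2000 falls inside that range.
(6) due by 13 June 2000 + 20 days = 3 July 2000; 17 June 2000 is within that limit.
(7) due by 22 June 2000 + 7 days = 29 June 2000; 28 June 2000 is within that limit.

None — every step was satisfied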